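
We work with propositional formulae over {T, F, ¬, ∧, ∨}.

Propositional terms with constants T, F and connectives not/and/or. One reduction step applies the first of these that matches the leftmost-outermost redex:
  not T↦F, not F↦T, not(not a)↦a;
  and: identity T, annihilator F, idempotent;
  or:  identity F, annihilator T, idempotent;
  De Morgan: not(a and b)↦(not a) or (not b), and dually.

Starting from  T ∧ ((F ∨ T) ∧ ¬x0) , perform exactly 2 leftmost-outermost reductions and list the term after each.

Answer: after 2 steps: T ∧ ¬x0

Derivation:
  start: T ∧ ((F ∨ T) ∧ ¬x0)
  →1  (F ∨ T) ∧ ¬x0
  →2  T ∧ ¬x0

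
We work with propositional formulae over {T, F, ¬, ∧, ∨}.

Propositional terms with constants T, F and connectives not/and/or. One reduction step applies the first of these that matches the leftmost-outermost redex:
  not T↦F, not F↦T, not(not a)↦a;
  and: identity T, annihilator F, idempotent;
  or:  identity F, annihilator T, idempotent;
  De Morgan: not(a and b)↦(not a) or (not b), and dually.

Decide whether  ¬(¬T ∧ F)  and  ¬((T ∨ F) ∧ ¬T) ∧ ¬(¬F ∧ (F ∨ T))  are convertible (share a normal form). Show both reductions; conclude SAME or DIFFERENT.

Answer: DIFFERENT — A ⇓ T, B ⇓ F

Derivation:
Term A:
  start: ¬(¬T ∧ F)
  [1] ¬¬T ∨ ¬F
  [2] T ∨ ¬F
  [3] T

Term B:
  start: ¬((T ∨ F) ∧ ¬T) ∧ ¬(¬F ∧ (F ∨ T))
  [1] (¬(T ∨ F) ∨ ¬¬T) ∧ ¬(¬F ∧ (F ∨ T))
  [2] ((¬T ∧ ¬F) ∨ ¬¬T) ∧ ¬(¬F ∧ (F ∨ T))
  [3] ((F ∧ ¬F) ∨ ¬¬T) ∧ ¬(¬F ∧ (F ∨ T))
  [4] (F ∨ ¬¬T) ∧ ¬(¬F ∧ (F ∨ T))
  [5] ¬¬T ∧ ¬(¬F ∧ (F ∨ T))
  [6] T ∧ ¬(¬F ∧ (F ∨ T))
  [7] ¬(¬F ∧ (F ∨ T))
  [8] ¬¬F ∨ ¬(F ∨ T)
  [9] F ∨ ¬(F ∨ T)
  [10] ¬(F ∨ T)
  [11] ¬F ∧ ¬T
  [12] T ∧ ¬T
  [13] ¬T
  [14] F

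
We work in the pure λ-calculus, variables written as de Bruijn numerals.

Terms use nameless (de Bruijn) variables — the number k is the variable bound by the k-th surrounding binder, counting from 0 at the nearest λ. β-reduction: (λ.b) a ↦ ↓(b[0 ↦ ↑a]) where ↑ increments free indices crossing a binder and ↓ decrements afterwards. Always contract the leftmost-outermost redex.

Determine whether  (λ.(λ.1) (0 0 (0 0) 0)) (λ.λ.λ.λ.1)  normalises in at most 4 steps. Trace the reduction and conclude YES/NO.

Answer: YES — reaches normal form λ.λ.λ.λ.1 in 2 ≤ 4 steps

Working:
  start: (λ.(λ.1) (0 0 (0 0) 0)) (λ.λ.λ.λ.1)
  [1] (λ.λ.λ.λ.λ.1) ((λ.λ.λ.λ.1) (λ.λ.λ.λ.1) ((λ.λ.λ.λ.1) (λ.λ.λ.λ.1)) (λ.λ.λ.λ.1))
  [2] λ.λ.λ.λ.1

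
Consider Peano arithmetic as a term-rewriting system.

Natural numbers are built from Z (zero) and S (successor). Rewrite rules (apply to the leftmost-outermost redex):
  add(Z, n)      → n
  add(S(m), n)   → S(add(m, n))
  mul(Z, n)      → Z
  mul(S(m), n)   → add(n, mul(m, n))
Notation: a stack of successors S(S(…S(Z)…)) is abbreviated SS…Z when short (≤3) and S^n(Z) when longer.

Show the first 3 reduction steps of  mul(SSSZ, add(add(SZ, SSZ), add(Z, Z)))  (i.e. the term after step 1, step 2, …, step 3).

Answer: after 3 steps: add(S(add(add(Z, SSZ), add(Z, Z))), mul(SSZ, add(add(SZ, SSZ), add(Z, Z))))

Derivation:
  start: mul(SSSZ, add(add(SZ, SSZ), add(Z, Z)))
  →1  add(add(add(SZ, SSZ), add(Z, Z)), mul(SSZ, add(add(SZ, SSZ), add(Z, Z))))
  →2  add(add(S(add(Z, SSZ)), add(Z, Z)), mul(SSZ, add(add(SZ, SSZ), add(Z, Z))))
  →3  add(S(add(add(Z, SSZ), add(Z, Z))), mul(SSZ, add(add(SZ, SSZ), add(Z, Z))))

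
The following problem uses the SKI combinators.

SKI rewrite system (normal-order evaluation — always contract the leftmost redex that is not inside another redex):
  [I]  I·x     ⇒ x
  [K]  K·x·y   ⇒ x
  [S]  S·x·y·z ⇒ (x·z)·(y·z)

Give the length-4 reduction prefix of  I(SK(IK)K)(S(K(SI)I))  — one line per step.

Answer: after 4 steps: K(S(SI))

Reduction:
  start: I(SK(IK)K)(S(K(SI)I))
  [1] SK(IK)K(S(K(SI)I))
  [2] KK(IKK)(S(K(SI)I))
  [3] K(S(K(SI)I))
  [4] K(S(SI))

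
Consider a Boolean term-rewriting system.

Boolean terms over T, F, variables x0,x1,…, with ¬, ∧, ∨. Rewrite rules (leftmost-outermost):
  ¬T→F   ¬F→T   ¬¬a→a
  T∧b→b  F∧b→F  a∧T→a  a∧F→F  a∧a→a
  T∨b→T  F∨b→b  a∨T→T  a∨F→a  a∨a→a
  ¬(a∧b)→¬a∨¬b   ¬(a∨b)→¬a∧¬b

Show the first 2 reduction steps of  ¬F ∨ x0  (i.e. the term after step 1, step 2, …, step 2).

Answer: after 2 steps: T

Reduction:
  start: ¬F ∨ x0
  step 1: T ∨ x0
  step 2: T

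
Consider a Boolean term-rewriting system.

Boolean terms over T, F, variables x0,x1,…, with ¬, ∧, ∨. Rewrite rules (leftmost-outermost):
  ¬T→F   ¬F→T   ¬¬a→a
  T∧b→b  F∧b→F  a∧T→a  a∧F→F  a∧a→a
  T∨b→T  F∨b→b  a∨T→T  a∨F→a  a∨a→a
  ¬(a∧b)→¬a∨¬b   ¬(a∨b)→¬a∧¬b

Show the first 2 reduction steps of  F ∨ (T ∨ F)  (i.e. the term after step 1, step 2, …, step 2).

Answer: after 2 steps: T

Working:
  start: F ∨ (T ∨ F)
  →1  T ∨ F
  →2  T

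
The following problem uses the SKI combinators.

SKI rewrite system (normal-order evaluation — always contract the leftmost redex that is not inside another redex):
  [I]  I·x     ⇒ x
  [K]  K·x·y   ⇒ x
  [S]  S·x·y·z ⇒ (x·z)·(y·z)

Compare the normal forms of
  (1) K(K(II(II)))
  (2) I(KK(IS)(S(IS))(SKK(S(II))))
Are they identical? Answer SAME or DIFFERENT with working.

Answer: DIFFERENT — A ⇓ K(KI), B ⇓ SS

Derivation:
Term A:
  start: K(K(II(II)))
  step 1: K(K(I(II)))
  step 2: K(K(II))
  step 3: K(KI)

Term B:
  start: I(KK(IS)(S(IS))(SKK(S(II))))
  step 1: KK(IS)(S(IS))(SKK(S(II)))
  step 2: K(S(IS))(SKK(S(II)))
  step 3: S(IS)
  step 4: SS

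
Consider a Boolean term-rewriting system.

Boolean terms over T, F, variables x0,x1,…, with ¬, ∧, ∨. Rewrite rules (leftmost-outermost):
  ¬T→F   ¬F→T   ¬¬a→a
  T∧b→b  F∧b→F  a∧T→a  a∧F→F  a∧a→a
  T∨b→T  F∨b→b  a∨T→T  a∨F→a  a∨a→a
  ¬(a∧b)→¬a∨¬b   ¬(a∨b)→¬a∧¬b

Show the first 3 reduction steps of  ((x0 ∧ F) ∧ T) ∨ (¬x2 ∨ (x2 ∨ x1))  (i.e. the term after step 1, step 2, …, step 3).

Answer: after 3 steps: ¬x2 ∨ (x2 ∨ x1)

Working:
  start: ((x0 ∧ F) ∧ T) ∨ (¬x2 ∨ (x2 ∨ x1))
  step 1: (x0 ∧ F) ∨ (¬x2 ∨ (x2 ∨ x1))
  step 2: F ∨ (¬x2 ∨ (x2 ∨ x1))
  step 3: ¬x2 ∨ (x2 ∨ x1)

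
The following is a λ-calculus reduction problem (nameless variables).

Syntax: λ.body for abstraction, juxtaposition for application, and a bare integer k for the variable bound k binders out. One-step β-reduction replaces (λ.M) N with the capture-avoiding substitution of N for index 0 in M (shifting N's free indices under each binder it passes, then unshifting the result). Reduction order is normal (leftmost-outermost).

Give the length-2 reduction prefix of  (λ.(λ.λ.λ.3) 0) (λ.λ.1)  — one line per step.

Answer: after 2 steps: λ.λ.λ.λ.1

Reduction:
  start: (λ.(λ.λ.λ.3) 0) (λ.λ.1)
  →1  (λ.λ.λ.λ.λ.1) (λ.λ.1)
  →2  λ.λ.λ.λ.1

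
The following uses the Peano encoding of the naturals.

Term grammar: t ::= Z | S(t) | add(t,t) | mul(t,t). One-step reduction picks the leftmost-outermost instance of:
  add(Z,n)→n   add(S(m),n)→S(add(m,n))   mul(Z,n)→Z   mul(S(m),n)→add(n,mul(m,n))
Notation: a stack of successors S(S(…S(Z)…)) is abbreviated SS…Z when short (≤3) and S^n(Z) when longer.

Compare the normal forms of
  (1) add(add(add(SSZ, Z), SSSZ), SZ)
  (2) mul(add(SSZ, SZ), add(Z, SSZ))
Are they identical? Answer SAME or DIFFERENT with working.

Term A:
  start: add(add(add(SSZ, Z), SSSZ), SZ)
  step 1: add(add(S(add(SZ, Z)), SSSZ), SZ)
  step 2: add(S(add(add(SZ, Z), SSSZ)), SZ)
  step 3: S(add(add(add(SZ, Z), SSSZ), SZ))
  step 4: S(add(add(S(add(Z, Z)), SSSZ), SZ))
  step 5: S(add(S(add(add(Z, Z), SSSZ)), SZ))
  step 6: S(S(add(add(add(Z, Z), SSSZ), SZ)))
  step 7: S(S(add(add(Z, SSSZ), SZ)))
  step 8: S(S(add(SSSZ, SZ)))
  step 9: S(S(S(add(SSZ, SZ))))
  step 10: S(S(S(S(add(SZ, SZ)))))
  step 11: S(S(S(S(S(add(Z, SZ))))))
  step 12: S^6(Z)

Term B:
  start: mul(add(SSZ, SZ), add(Z, SSZ))
  step 1: mul(S(add(SZ, SZ)), add(Z, SSZ))
  step 2: add(add(Z, SSZ), mul(add(SZ, SZ), add(Z, SSZ)))
  step 3: add(SSZ, mul(add(SZ, SZ), add(Z, SSZ)))
  step 4: S(add(SZ, mul(add(SZ, SZ), add(Z, SSZ))))
  step 5: S(S(add(Z, mul(add(SZ, SZ), add(Z, SSZ)))))
  step 6: S(S(mul(add(SZ, SZ), add(Z, SSZ))))
  step 7: S(S(mul(S(add(Z, SZ)), add(Z, SSZ))))
  step 8: S(S(add(add(Z, SSZ), mul(add(Z, SZ), add(Z, SSZ)))))
  step 9: S(S(add(SSZ, mul(add(Z, SZ), add(Z, SSZ)))))
  step 10: S(S(S(add(SZ, mul(add(Z, SZ), add(Z, SSZ))))))
  step 11: S(S(S(S(add(Z, mul(add(Z, SZ), add(Z, SSZ)))))))
  step 12: S(S(S(S(mul(add(Z, SZ), add(Z, SSZ))))))
  step 13: S(S(S(S(mul(SZ, add(Z, SSZ))))))
  step 14: S(S(S(S(add(add(Z, SSZ), mul(Z, add(Z, SSZ)))))))
  step 15: S(S(S(S(add(SSZ, mul(Z, add(Z, SSZ)))))))
  step 16: S(S(S(S(S(add(SZ, mul(Z, add(Z, SSZ))))))))
  step 17: S(S(S(S(S(S(add(Z, mul(Z, add(Z, SSZ)))))))))
  step 18: S(S(S(S(S(S(mul(Z, add(Z, SSZ))))))))
  step 19: S^6(Z)

Answer: SAME — A ⇓ S^6(Z), B ⇓ S^6(Z)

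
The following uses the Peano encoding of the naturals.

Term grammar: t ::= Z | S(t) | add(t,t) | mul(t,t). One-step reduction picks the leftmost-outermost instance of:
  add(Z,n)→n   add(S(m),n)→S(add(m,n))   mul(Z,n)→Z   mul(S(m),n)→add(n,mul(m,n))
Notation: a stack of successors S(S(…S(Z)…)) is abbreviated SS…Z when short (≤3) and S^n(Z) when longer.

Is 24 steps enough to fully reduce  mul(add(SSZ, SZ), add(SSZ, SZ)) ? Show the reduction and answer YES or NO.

  start: mul(add(SSZ, SZ), add(SSZ, SZ))
  [1] mul(S(add(SZ, SZ)), add(SSZ, SZ))
  [2] add(add(SSZ, SZ), mul(add(SZ, SZ), add(SSZ, SZ)))
  [3] add(S(add(SZ, SZ)), mul(add(SZ, SZ), add(SSZ, SZ)))
  [4] S(add(add(SZ, SZ), mul(add(SZ, SZ), add(SSZ, SZ))))
  [5] S(add(S(add(Z, SZ)), mul(add(SZ, SZ), add(SSZ, SZ))))
  [6] S(S(add(add(Z, SZ), mul(add(SZ, SZ), add(SSZ, SZ)))))
  [7] S(S(add(SZ, mul(add(SZ, SZ), add(SSZ, SZ)))))
  [8] S(S(S(add(Z, mul(add(SZ, SZ), add(SSZ, SZ))))))
  [9] S(S(S(mul(add(SZ, SZ), add(SSZ, SZ)))))
  [10] S(S(S(mul(S(add(Z, SZ)), add(SSZ, SZ)))))
  [11] S(S(S(add(add(SSZ, SZ), mul(add(Z, SZ), add(SSZ, SZ))))))
  [12] S(S(S(add(S(add(SZ, SZ)), mul(add(Z, SZ), add(SSZ, SZ))))))
  [13] S(S(S(S(add(add(SZ, SZ), mul(add(Z, SZ), add(SSZ, SZ)))))))
  [14] S(S(S(S(add(S(add(Z, SZ)), mul(add(Z, SZ), add(SSZ, SZ)))))))
  [15] S(S(S(S(S(add(add(Z, SZ), mul(add(Z, SZ), add(SSZ, SZ))))))))
  [16] S(S(S(S(S(add(SZ, mul(add(Z, SZ), add(SSZ, SZ))))))))
  [17] S(S(S(S(S(S(add(Z, mul(add(Z, SZ), add(SSZ, SZ)))))))))
  [18] S(S(S(S(S(S(mul(add(Z, SZ), add(SSZ, SZ))))))))
  [19] S(S(S(S(S(S(mul(SZ, add(SSZ, SZ))))))))
  [20] S(S(S(S(S(S(add(add(SSZ, SZ), mul(Z, add(SSZ, SZ)))))))))
  [21] S(S(S(S(S(S(add(S(add(SZ, SZ)), mul(Z, add(SSZ, SZ)))))))))
  [22] S(S(S(S(S(S(S(add(add(SZ, SZ), mul(Z, add(SSZ, SZ))))))))))
  [23] S(S(S(S(S(S(S(add(S(add(Z, SZ)), mul(Z, add(SSZ, SZ))))))))))
  [24] S(S(S(S(S(S(S(S(add(add(Z, SZ), mul(Z, add(SSZ, SZ)))))))))))

Answer: NO — after 24 steps the term is S(S(S(S(S(S(S(S(add(add(Z, SZ), mul(Z, add(SSZ, SZ))))))))))), not yet normal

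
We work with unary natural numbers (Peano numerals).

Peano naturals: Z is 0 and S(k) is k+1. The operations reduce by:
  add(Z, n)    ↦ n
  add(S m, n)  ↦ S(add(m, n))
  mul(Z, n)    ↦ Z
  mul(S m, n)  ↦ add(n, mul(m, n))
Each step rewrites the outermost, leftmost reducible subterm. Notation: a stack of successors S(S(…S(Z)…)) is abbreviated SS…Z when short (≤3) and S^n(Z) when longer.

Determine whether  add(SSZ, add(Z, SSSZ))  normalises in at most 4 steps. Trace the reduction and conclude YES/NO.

  start: add(SSZ, add(Z, SSSZ))
  [1] S(add(SZ, add(Z, SSSZ)))
  [2] S(S(add(Z, add(Z, SSSZ))))
  [3] S(S(add(Z, SSSZ)))
  [4] S^5(Z)

Answer: YES — reaches normal form S^5(Z) in 4 ≤ 4 steps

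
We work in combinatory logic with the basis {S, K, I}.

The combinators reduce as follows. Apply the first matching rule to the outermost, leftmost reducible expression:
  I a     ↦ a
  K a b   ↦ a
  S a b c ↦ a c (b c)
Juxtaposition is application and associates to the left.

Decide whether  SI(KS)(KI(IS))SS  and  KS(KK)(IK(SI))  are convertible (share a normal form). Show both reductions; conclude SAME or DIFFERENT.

Answer: DIFFERENT — A ⇓ SSS, B ⇓ S(K(SI))

Derivation:
Term A:
  start: SI(KS)(KI(IS))SS
  [1] I(KI(IS))(KS(KI(IS)))SS
  [2] KI(IS)(KS(KI(IS)))SS
  [3] I(KS(KI(IS)))SS
  [4] KS(KI(IS))SS
  [5] SSS

Term B:
  start: KS(KK)(IK(SI))
  [1] S(IK(SI))
  [2] S(K(SI))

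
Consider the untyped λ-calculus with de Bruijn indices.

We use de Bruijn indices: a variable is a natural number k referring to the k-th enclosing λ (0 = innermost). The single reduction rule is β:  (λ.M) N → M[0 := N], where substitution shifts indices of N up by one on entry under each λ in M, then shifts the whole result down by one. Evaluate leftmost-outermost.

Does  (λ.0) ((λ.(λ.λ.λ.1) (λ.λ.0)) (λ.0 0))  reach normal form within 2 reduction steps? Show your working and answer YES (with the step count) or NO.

Answer: NO — after 2 steps the term is (λ.λ.λ.1) (λ.λ.0), not yet normal

Working:
  start: (λ.0) ((λ.(λ.λ.λ.1) (λ.λ.0)) (λ.0 0))
  [1] (λ.(λ.λ.λ.1) (λ.λ.0)) (λ.0 0)
  [2] (λ.λ.λ.1) (λ.λ.0)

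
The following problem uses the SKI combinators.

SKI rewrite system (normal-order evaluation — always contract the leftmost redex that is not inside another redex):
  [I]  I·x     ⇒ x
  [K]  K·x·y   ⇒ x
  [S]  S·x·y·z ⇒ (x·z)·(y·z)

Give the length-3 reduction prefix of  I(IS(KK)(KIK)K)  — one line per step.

  start: I(IS(KK)(KIK)K)
  [1] IS(KK)(KIK)K
  [2] S(KK)(KIK)K
  [3] KKK(KIKK)

Answer: after 3 steps: KKK(KIKK)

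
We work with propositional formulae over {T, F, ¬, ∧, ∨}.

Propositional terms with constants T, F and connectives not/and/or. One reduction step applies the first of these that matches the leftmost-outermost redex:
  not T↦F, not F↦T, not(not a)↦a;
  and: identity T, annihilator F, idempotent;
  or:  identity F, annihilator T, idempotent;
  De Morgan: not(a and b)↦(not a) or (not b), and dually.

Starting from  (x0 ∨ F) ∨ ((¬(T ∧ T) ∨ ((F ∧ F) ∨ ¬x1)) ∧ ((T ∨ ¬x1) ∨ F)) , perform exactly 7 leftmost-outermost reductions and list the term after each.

Answer: after 7 steps: x0 ∨ (¬x1 ∧ ((T ∨ ¬x1) ∨ F))

Reduction:
  start: (x0 ∨ F) ∨ ((¬(T ∧ T) ∨ ((F ∧ F) ∨ ¬x1)) ∧ ((T ∨ ¬x1) ∨ F))
  [1] x0 ∨ ((¬(T ∧ T) ∨ ((F ∧ F) ∨ ¬x1)) ∧ ((T ∨ ¬x1) ∨ F))
  [2] x0 ∨ (((¬T ∨ ¬T) ∨ ((F ∧ F) ∨ ¬x1)) ∧ ((T ∨ ¬x1) ∨ F))
  [3] x0 ∨ ((¬T ∨ ((F ∧ F) ∨ ¬x1)) ∧ ((T ∨ ¬x1) ∨ F))
  [4] x0 ∨ ((F ∨ ((F ∧ F) ∨ ¬x1)) ∧ ((T ∨ ¬x1) ∨ F))
  [5] x0 ∨ (((F ∧ F) ∨ ¬x1) ∧ ((T ∨ ¬x1) ∨ F))
  [6] x0 ∨ ((F ∨ ¬x1) ∧ ((T ∨ ¬x1) ∨ F))
  [7] x0 ∨ (¬x1 ∧ ((T ∨ ¬x1) ∨ F))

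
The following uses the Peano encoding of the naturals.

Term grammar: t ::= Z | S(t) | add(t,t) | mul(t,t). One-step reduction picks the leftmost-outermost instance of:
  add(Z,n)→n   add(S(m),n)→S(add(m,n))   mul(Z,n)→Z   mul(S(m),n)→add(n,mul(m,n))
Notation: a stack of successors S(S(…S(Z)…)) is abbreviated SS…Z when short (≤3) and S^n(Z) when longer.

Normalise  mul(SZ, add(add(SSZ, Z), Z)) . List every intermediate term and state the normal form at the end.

  start: mul(SZ, add(add(SSZ, Z), Z))
  →1  add(add(add(SSZ, Z), Z), mul(Z, add(add(SSZ, Z), Z)))
  →2  add(add(S(add(SZ, Z)), Z), mul(Z, add(add(SSZ, Z), Z)))
  →3  add(S(add(add(SZ, Z), Z)), mul(Z, add(add(SSZ, Z), Z)))
  →4  S(add(add(add(SZ, Z), Z), mul(Z, add(add(SSZ, Z), Z))))
  →5  S(add(add(S(add(Z, Z)), Z), mul(Z, add(add(SSZ, Z), Z))))
  →6  S(add(S(add(add(Z, Z), Z)), mul(Z, add(add(SSZ, Z), Z))))
  →7  S(S(add(add(add(Z, Z), Z), mul(Z, add(add(SSZ, Z), Z)))))
  →8  S(S(add(add(Z, Z), mul(Z, add(add(SSZ, Z), Z)))))
  →9  S(S(add(Z, mul(Z, add(add(SSZ, Z), Z)))))
  →10  S(S(mul(Z, add(add(SSZ, Z), Z))))
  →11  SSZ

Answer: normal form = SSZ  (in 11 steps)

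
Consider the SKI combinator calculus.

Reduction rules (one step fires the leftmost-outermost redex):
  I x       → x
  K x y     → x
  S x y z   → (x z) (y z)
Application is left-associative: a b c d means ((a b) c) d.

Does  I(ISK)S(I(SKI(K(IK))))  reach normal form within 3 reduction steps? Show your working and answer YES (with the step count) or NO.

  start: I(ISK)S(I(SKI(K(IK))))
  step 1: ISKS(I(SKI(K(IK))))
  step 2: SKS(I(SKI(K(IK))))
  step 3: K(I(SKI(K(IK))))(S(I(SKI(K(IK)))))

Answer: NO — after 3 steps the term is K(I(SKI(K(IK))))(S(I(SKI(K(IK))))), not yet normal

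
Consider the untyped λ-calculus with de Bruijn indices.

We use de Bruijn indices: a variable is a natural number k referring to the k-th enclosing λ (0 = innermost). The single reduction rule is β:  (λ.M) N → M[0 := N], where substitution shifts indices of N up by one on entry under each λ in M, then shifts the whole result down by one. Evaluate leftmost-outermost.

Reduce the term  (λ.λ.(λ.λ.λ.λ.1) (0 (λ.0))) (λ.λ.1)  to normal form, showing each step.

Answer: normal form = λ.λ.λ.λ.1  (in 2 steps)

Working:
  start: (λ.λ.(λ.λ.λ.λ.1) (0 (λ.0))) (λ.λ.1)
  step 1: λ.(λ.λ.λ.λ.1) (0 (λ.0))
  step 2: λ.λ.λ.λ.1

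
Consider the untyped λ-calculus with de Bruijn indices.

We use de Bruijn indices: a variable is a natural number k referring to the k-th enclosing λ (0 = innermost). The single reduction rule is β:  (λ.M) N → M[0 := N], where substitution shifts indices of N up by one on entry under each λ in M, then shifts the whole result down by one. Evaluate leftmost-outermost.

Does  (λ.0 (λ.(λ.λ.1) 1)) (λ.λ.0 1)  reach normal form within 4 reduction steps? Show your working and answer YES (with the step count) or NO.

  start: (λ.0 (λ.(λ.λ.1) 1)) (λ.λ.0 1)
  [1] (λ.λ.0 1) (λ.(λ.λ.1) (λ.λ.0 1))
  [2] λ.0 (λ.(λ.λ.1) (λ.λ.0 1))
  [3] λ.0 (λ.λ.λ.λ.0 1)

Answer: YES — reaches normal form λ.0 (λ.λ.λ.λ.0 1) in 3 ≤ 4 steps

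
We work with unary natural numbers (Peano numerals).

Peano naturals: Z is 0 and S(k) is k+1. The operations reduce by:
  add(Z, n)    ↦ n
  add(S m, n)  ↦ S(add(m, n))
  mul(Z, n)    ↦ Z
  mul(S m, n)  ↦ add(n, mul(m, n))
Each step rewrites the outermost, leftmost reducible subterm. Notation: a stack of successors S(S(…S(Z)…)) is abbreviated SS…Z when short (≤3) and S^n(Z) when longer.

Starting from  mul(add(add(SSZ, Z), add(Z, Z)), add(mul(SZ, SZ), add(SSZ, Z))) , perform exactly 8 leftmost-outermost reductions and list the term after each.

  start: mul(add(add(SSZ, Z), add(Z, Z)), add(mul(SZ, SZ), add(SSZ, Z)))
  step 1: mul(add(S(add(SZ, Z)), add(Z, Z)), add(mul(SZ, SZ), add(SSZ, Z)))
  step 2: mul(S(add(add(SZ, Z), add(Z, Z))), add(mul(SZ, SZ), add(SSZ, Z)))
  step 3: add(add(mul(SZ, SZ), add(SSZ, Z)), mul(add(add(SZ, Z), add(Z, Z)), add(mul(SZ, SZ), add(SSZ, Z))))
  step 4: add(add(add(SZ, mul(Z, SZ)), add(SSZ, Z)), mul(add(add(SZ, Z), add(Z, Z)), add(mul(SZ, SZ), add(SSZ, Z))))
  step 5: add(add(S(add(Z, mul(Z, SZ))), add(SSZ, Z)), mul(add(add(SZ, Z), add(Z, Z)), add(mul(SZ, SZ), add(SSZ, Z))))
  step 6: add(S(add(add(Z, mul(Z, SZ)), add(SSZ, Z))), mul(add(add(SZ, Z), add(Z, Z)), add(mul(SZ, SZ), add(SSZ, Z))))
  step 7: S(add(add(add(Z, mul(Z, SZ)), add(SSZ, Z)), mul(add(add(SZ, Z), add(Z, Z)), add(mul(SZ, SZ), add(SSZ, Z)))))
  step 8: S(add(add(mul(Z, SZ), add(SSZ, Z)), mul(add(add(SZ, Z), add(Z, Z)), add(mul(SZ, SZ), add(SSZ, Z)))))

Answer: after 8 steps: S(add(add(mul(Z, SZ), add(SSZ, Z)), mul(add(add(SZ, Z), add(Z, Z)), add(mul(SZ, SZ), add(SSZ, Z)))))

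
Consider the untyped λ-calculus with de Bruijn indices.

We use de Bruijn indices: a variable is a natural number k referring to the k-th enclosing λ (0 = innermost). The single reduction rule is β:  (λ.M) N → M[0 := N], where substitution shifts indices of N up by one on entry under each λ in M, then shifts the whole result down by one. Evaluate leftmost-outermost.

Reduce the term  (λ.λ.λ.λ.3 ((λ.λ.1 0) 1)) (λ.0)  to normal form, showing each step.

Answer: normal form = λ.λ.λ.λ.2 0  (in 3 steps)

Derivation:
  start: (λ.λ.λ.λ.3 ((λ.λ.1 0) 1)) (λ.0)
  [1] λ.λ.λ.(λ.0) ((λ.λ.1 0) 1)
  [2] λ.λ.λ.(λ.λ.1 0) 1
  [3] λ.λ.λ.λ.2 0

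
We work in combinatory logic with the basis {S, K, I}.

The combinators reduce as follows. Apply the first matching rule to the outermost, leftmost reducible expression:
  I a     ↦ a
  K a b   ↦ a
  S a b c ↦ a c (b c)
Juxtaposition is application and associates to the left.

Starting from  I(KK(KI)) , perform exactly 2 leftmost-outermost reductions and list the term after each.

  start: I(KK(KI))
  step 1: KK(KI)
  step 2: K

Answer: after 2 steps: K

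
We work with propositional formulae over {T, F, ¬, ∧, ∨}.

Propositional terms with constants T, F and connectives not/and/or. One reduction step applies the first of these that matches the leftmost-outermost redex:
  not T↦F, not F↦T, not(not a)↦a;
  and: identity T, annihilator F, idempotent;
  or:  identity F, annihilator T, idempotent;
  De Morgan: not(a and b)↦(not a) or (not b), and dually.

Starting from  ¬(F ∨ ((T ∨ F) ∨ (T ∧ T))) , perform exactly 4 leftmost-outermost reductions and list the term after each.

  start: ¬(F ∨ ((T ∨ F) ∨ (T ∧ T)))
  [1] ¬F ∧ ¬((T ∨ F) ∨ (T ∧ T))
  [2] T ∧ ¬((T ∨ F) ∨ (T ∧ T))
  [3] ¬((T ∨ F) ∨ (T ∧ T))
  [4] ¬(T ∨ F) ∧ ¬(T ∧ T)

Answer: after 4 steps: ¬(T ∨ F) ∧ ¬(T ∧ T)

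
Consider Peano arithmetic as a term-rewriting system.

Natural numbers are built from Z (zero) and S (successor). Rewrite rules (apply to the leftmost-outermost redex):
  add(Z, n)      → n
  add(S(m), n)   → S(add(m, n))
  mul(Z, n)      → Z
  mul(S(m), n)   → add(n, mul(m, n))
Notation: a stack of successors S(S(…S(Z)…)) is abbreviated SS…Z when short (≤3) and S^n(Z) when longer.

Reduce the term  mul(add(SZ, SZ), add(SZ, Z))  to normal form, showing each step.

Answer: normal form = SSZ  (in 13 steps)

Reduction:
  start: mul(add(SZ, SZ), add(SZ, Z))
  step 1: mul(S(add(Z, SZ)), add(SZ, Z))
  step 2: add(add(SZ, Z), mul(add(Z, SZ), add(SZ, Z)))
  step 3: add(S(add(Z, Z)), mul(add(Z, SZ), add(SZ, Z)))
  step 4: S(add(add(Z, Z), mul(add(Z, SZ), add(SZ, Z))))
  step 5: S(add(Z, mul(add(Z, SZ), add(SZ, Z))))
  step 6: S(mul(add(Z, SZ), add(SZ, Z)))
  step 7: S(mul(SZ, add(SZ, Z)))
  step 8: S(add(add(SZ, Z), mul(Z, add(SZ, Z))))
  step 9: S(add(S(add(Z, Z)), mul(Z, add(SZ, Z))))
  step 10: S(S(add(add(Z, Z), mul(Z, add(SZ, Z)))))
  step 11: S(S(add(Z, mul(Z, add(SZ, Z)))))
  step 12: S(S(mul(Z, add(SZ, Z))))
  step 13: SSZ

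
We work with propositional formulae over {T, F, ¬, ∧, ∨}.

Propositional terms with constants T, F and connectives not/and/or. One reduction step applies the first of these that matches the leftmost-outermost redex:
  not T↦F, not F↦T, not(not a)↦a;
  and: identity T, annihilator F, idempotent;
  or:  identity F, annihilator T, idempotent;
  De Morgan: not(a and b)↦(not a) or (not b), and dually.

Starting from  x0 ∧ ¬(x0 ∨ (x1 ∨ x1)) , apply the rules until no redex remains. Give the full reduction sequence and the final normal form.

  start: x0 ∧ ¬(x0 ∨ (x1 ∨ x1))
  step 1: x0 ∧ (¬x0 ∧ ¬(x1 ∨ x1))
  step 2: x0 ∧ (¬x0 ∧ (¬x1 ∧ ¬x1))
  step 3: x0 ∧ (¬x0 ∧ ¬x1)

Answer: normal form = x0 ∧ (¬x0 ∧ ¬x1)  (in 3 steps)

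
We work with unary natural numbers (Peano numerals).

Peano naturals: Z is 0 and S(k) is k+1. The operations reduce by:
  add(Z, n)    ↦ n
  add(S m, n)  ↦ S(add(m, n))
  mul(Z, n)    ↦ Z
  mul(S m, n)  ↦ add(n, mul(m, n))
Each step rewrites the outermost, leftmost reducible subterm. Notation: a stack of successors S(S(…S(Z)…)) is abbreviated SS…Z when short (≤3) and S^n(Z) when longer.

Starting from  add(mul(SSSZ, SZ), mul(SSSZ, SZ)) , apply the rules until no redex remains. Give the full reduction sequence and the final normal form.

  start: add(mul(SSSZ, SZ), mul(SSSZ, SZ))
  step 1: add(add(SZ, mul(SSZ, SZ)), mul(SSSZ, SZ))
  step 2: add(S(add(Z, mul(SSZ, SZ))), mul(SSSZ, SZ))
  step 3: S(add(add(Z, mul(SSZ, SZ)), mul(SSSZ, SZ)))
  step 4: S(add(mul(SSZ, SZ), mul(SSSZ, SZ)))
  step 5: S(add(add(SZ, mul(SZ, SZ)), mul(SSSZ, SZ)))
  step 6: S(add(S(add(Z, mul(SZ, SZ))), mul(SSSZ, SZ)))
  step 7: S(S(add(add(Z, mul(SZ, SZ)), mul(SSSZ, SZ))))
  step 8: S(S(add(mul(SZ, SZ), mul(SSSZ, SZ))))
  step 9: S(S(add(add(SZ, mul(Z, SZ)), mul(SSSZ, SZ))))
  step 10: S(S(add(S(add(Z, mul(Z, SZ))), mul(SSSZ, SZ))))
  step 11: S(S(S(add(add(Z, mul(Z, SZ)), mul(SSSZ, SZ)))))
  step 12: S(S(S(add(mul(Z, SZ), mul(SSSZ, SZ)))))
  step 13: S(S(S(add(Z, mul(SSSZ, SZ)))))
  step 14: S(S(S(mul(SSSZ, SZ))))
  step 15: S(S(S(add(SZ, mul(SSZ, SZ)))))
  step 16: S(S(S(S(add(Z, mul(SSZ, SZ))))))
  step 17: S(S(S(S(mul(SSZ, SZ)))))
  step 18: S(S(S(S(add(SZ, mul(SZ, SZ))))))
  step 19: S(S(S(S(S(add(Z, mul(SZ, SZ)))))))
  step 20: S(S(S(S(S(mul(SZ, SZ))))))
  step 21: S(S(S(S(S(add(SZ, mul(Z, SZ)))))))
  step 22: S(S(S(S(S(S(add(Z, mul(Z, SZ))))))))
  step 23: S(S(S(S(S(S(mul(Z, SZ)))))))
  step 24: S^6(Z)

Answer: normal form = S^6(Z)  (in 24 steps)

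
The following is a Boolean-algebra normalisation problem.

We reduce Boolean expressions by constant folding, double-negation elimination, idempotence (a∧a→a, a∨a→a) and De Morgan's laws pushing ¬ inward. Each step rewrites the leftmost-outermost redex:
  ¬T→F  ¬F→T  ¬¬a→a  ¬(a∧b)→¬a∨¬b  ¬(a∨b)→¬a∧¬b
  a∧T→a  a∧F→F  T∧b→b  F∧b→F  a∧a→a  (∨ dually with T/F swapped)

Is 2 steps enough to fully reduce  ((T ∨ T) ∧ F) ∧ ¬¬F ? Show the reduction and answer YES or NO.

Answer: YES — reaches normal form F in 2 ≤ 2 steps

Reduction:
  start: ((T ∨ T) ∧ F) ∧ ¬¬F
  [1] F ∧ ¬¬F
  [2] F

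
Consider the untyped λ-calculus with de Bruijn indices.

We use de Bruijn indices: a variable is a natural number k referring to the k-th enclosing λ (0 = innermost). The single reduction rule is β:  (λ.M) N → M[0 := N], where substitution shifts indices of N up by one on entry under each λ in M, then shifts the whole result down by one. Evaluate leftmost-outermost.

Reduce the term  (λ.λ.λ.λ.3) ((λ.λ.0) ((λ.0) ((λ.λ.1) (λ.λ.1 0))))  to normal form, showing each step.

  start: (λ.λ.λ.λ.3) ((λ.λ.0) ((λ.0) ((λ.λ.1) (λ.λ.1 0))))
  [1] λ.λ.λ.(λ.λ.0) ((λ.0) ((λ.λ.1) (λ.λ.1 0)))
  [2] λ.λ.λ.λ.0

Answer: normal form = λ.λ.λ.λ.0  (in 2 steps)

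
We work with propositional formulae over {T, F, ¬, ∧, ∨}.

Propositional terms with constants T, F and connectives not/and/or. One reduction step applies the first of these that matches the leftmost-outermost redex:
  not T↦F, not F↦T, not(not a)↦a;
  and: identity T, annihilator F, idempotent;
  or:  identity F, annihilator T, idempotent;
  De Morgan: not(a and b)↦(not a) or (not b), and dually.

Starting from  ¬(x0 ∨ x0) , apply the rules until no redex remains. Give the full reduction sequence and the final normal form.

  start: ¬(x0 ∨ x0)
  step 1: ¬x0 ∧ ¬x0
  step 2: ¬x0

Answer: normal form = ¬x0  (in 2 steps)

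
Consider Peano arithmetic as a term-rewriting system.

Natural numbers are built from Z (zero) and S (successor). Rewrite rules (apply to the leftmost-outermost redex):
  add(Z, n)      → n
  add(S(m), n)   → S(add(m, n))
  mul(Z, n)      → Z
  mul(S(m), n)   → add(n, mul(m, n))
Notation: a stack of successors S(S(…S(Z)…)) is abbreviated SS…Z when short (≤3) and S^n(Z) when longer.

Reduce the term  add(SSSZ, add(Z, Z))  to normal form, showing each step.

Answer: normal form = SSSZ  (in 5 steps)

Working:
  start: add(SSSZ, add(Z, Z))
  →1  S(add(SSZ, add(Z, Z)))
  →2  S(S(add(SZ, add(Z, Z))))
  →3  S(S(S(add(Z, add(Z, Z)))))
  →4  S(S(S(add(Z, Z))))
  →5  SSSZ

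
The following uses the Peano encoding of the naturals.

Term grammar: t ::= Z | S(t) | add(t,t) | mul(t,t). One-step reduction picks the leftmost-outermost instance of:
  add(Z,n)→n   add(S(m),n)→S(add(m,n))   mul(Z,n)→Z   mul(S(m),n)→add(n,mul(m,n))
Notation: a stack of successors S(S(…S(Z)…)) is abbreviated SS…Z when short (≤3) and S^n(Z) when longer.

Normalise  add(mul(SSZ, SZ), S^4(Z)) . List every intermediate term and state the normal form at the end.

  start: add(mul(SSZ, SZ), S^4(Z))
  →1  add(add(SZ, mul(SZ, SZ)), S^4(Z))
  →2  add(S(add(Z, mul(SZ, SZ))), S^4(Z))
  →3  S(add(add(Z, mul(SZ, SZ)), S^4(Z)))
  →4  S(add(mul(SZ, SZ), S^4(Z)))
  →5  S(add(add(SZ, mul(Z, SZ)), S^4(Z)))
  →6  S(add(S(add(Z, mul(Z, SZ))), S^4(Z)))
  →7  S(S(add(add(Z, mul(Z, SZ)), S^4(Z))))
  →8  S(S(add(mul(Z, SZ), S^4(Z))))
  →9  S(S(add(Z, S^4(Z))))
  →10  S^6(Z)

Answer: normal form = S^6(Z)  (in 10 steps)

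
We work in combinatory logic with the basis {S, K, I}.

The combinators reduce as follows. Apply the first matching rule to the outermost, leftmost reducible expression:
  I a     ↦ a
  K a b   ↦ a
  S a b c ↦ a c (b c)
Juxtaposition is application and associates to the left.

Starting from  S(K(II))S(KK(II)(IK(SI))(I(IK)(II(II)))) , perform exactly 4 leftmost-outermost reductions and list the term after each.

  start: S(K(II))S(KK(II)(IK(SI))(I(IK)(II(II))))
  →1  K(II)(KK(II)(IK(SI))(I(IK)(II(II))))(S(KK(II)(IK(SI))(I(IK)(II(II)))))
  →2  II(S(KK(II)(IK(SI))(I(IK)(II(II)))))
  →3  I(S(KK(II)(IK(SI))(I(IK)(II(II)))))
  →4  S(KK(II)(IK(SI))(I(IK)(II(II))))

Answer: after 4 steps: S(KK(II)(IK(SI))(I(IK)(II(II))))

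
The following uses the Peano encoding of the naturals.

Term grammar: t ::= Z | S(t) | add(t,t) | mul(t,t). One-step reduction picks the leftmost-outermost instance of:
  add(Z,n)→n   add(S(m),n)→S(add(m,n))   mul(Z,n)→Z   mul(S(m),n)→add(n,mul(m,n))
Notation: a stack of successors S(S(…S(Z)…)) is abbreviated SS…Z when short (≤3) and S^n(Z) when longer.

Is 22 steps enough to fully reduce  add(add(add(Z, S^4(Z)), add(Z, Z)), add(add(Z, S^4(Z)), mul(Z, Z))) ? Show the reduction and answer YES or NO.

  start: add(add(add(Z, S^4(Z)), add(Z, Z)), add(add(Z, S^4(Z)), mul(Z, Z)))
  [1] add(add(S^4(Z), add(Z, Z)), add(add(Z, S^4(Z)), mul(Z, Z)))
  [2] add(S(add(SSSZ, add(Z, Z))), add(add(Z, S^4(Z)), mul(Z, Z)))
  [3] S(add(add(SSSZ, add(Z, Z)), add(add(Z, S^4(Z)), mul(Z, Z))))
  [4] S(add(S(add(SSZ, add(Z, Z))), add(add(Z, S^4(Z)), mul(Z, Z))))
  [5] S(S(add(add(SSZ, add(Z, Z)), add(add(Z, S^4(Z)), mul(Z, Z)))))
  [6] S(S(add(S(add(SZ, add(Z, Z))), add(add(Z, S^4(Z)), mul(Z, Z)))))
  [7] S(S(S(add(add(SZ, add(Z, Z)), add(add(Z, S^4(Z)), mul(Z, Z))))))
  [8] S(S(S(add(S(add(Z, add(Z, Z))), add(add(Z, S^4(Z)), mul(Z, Z))))))
  [9] S(S(S(S(add(add(Z, add(Z, Z)), add(add(Z, S^4(Z)), mul(Z, Z)))))))
  [10] S(S(S(S(add(add(Z, Z), add(add(Z, S^4(Z)), mul(Z, Z)))))))
  [11] S(S(S(S(add(Z, add(add(Z, S^4(Z)), mul(Z, Z)))))))
  [12] S(S(S(S(add(add(Z, S^4(Z)), mul(Z, Z))))))
  [13] S(S(S(S(add(S^4(Z), mul(Z, Z))))))
  [14] S(S(S(S(S(add(SSSZ, mul(Z, Z)))))))
  [15] S(S(S(S(S(S(add(SSZ, mul(Z, Z))))))))
  [16] S(S(S(S(S(S(S(add(SZ, mul(Z, Z)))))))))
  [17] S(S(S(S(S(S(S(S(add(Z, mul(Z, Z))))))))))
  [18] S(S(S(S(S(S(S(S(mul(Z, Z)))))))))
  [19] S^8(Z)

Answer: YES — reaches normal form S^8(Z) in 19 ≤ 22 steps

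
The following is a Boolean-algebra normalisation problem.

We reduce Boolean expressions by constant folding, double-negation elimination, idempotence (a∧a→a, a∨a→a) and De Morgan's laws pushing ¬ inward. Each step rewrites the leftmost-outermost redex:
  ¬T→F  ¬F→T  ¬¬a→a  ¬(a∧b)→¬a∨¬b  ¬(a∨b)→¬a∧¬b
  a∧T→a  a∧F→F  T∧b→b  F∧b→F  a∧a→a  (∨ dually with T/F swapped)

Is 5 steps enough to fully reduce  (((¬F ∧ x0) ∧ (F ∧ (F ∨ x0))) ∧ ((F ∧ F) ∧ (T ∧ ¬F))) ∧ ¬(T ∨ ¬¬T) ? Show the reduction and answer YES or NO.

Answer: NO — after 5 steps the term is F ∧ ¬(T ∨ ¬¬T), not yet normal

Derivation:
  start: (((¬F ∧ x0) ∧ (F ∧ (F ∨ x0))) ∧ ((F ∧ F) ∧ (T ∧ ¬F))) ∧ ¬(T ∨ ¬¬T)
  [1] (((T ∧ x0) ∧ (F ∧ (F ∨ x0))) ∧ ((F ∧ F) ∧ (T ∧ ¬F))) ∧ ¬(T ∨ ¬¬T)
  [2] ((x0 ∧ (F ∧ (F ∨ x0))) ∧ ((F ∧ F) ∧ (T ∧ ¬F))) ∧ ¬(T ∨ ¬¬T)
  [3] ((x0 ∧ F) ∧ ((F ∧ F) ∧ (T ∧ ¬F))) ∧ ¬(T ∨ ¬¬T)
  [4] (F ∧ ((F ∧ F) ∧ (T ∧ ¬F))) ∧ ¬(T ∨ ¬¬T)
  [5] F ∧ ¬(T ∨ ¬¬T)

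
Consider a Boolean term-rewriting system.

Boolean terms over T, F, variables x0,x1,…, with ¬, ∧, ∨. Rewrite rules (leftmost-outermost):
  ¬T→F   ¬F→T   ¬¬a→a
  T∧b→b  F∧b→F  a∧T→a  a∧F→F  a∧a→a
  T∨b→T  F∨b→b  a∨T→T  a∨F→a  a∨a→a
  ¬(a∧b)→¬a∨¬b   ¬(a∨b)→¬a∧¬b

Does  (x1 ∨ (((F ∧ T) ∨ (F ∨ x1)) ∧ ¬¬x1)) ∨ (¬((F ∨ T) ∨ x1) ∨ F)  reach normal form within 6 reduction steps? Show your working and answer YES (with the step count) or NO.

  start: (x1 ∨ (((F ∧ T) ∨ (F ∨ x1)) ∧ ¬¬x1)) ∨ (¬((F ∨ T) ∨ x1) ∨ F)
  →1  (x1 ∨ ((F ∨ (F ∨ x1)) ∧ ¬¬x1)) ∨ (¬((F ∨ T) ∨ x1) ∨ F)
  →2  (x1 ∨ ((F ∨ x1) ∧ ¬¬x1)) ∨ (¬((F ∨ T) ∨ x1) ∨ F)
  →3  (x1 ∨ (x1 ∧ ¬¬x1)) ∨ (¬((F ∨ T) ∨ x1) ∨ F)
  →4  (x1 ∨ (x1 ∧ x1)) ∨ (¬((F ∨ T) ∨ x1) ∨ F)
  →5  (x1 ∨ x1) ∨ (¬((F ∨ T) ∨ x1) ∨ F)
  →6  x1 ∨ (¬((F ∨ T) ∨ x1) ∨ F)

Answer: NO — after 6 steps the term is x1 ∨ (¬((F ∨ T) ∨ x1) ∨ F), not yet normal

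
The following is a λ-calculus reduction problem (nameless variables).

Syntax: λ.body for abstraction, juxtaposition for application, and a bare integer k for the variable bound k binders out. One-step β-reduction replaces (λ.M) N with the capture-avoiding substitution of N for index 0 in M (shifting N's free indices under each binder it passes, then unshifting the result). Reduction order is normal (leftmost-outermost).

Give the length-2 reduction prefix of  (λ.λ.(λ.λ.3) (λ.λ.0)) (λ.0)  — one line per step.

Answer: after 2 steps: λ.λ.λ.0

Working:
  start: (λ.λ.(λ.λ.3) (λ.λ.0)) (λ.0)
  [1] λ.(λ.λ.λ.0) (λ.λ.0)
  [2] λ.λ.λ.0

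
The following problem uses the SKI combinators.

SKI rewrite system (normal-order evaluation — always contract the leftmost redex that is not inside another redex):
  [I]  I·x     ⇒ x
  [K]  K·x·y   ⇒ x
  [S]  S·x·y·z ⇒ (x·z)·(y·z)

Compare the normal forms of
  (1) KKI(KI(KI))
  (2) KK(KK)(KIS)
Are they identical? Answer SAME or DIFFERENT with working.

Answer: SAME — A ⇓ KI, B ⇓ KI

Derivation:
Term A:
  start: KKI(KI(KI))
  [1] K(KI(KI))
  [2] KI

Term B:
  start: KK(KK)(KIS)
  [1] K(KIS)
  [2] KI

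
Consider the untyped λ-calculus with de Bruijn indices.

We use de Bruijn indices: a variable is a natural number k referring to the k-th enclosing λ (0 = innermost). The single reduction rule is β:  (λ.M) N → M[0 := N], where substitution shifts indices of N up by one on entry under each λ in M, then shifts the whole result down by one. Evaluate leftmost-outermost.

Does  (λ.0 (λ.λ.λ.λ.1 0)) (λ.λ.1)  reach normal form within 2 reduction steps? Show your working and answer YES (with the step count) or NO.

  start: (λ.0 (λ.λ.λ.λ.1 0)) (λ.λ.1)
  [1] (λ.λ.1) (λ.λ.λ.λ.1 0)
  [2] λ.λ.λ.λ.λ.1 0

Answer: YES — reaches normal form λ.λ.λ.λ.λ.1 0 in 2 ≤ 2 steps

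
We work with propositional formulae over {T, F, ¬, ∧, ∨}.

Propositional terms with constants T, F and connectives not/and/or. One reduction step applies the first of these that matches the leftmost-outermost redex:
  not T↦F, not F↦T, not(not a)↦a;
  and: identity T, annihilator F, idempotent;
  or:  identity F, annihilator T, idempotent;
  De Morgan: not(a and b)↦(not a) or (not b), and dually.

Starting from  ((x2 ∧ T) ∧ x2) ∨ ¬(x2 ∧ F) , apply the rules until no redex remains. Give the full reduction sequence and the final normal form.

Answer: normal form = T  (in 6 steps)

Derivation:
  start: ((x2 ∧ T) ∧ x2) ∨ ¬(x2 ∧ F)
  →1  (x2 ∧ x2) ∨ ¬(x2 ∧ F)
  →2  x2 ∨ ¬(x2 ∧ F)
  →3  x2 ∨ (¬x2 ∨ ¬F)
  →4  x2 ∨ (¬x2 ∨ T)
  →5  x2 ∨ T
  →6  T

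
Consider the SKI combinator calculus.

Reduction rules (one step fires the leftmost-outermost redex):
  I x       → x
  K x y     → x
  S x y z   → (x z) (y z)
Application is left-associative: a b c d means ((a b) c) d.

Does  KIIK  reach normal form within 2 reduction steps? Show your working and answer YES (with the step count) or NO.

  start: KIIK
  [1] IK
  [2] K

Answer: YES — reaches normal form K in 2 ≤ 2 steps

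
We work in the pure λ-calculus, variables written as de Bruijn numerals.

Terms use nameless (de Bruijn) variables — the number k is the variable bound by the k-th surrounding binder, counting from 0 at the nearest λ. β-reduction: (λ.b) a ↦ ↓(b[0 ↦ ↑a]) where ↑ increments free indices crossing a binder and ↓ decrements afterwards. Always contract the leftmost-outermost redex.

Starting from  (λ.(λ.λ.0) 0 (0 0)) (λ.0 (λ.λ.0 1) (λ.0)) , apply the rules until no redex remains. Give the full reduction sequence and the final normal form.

  start: (λ.(λ.λ.0) 0 (0 0)) (λ.0 (λ.λ.0 1) (λ.0))
  →1  (λ.λ.0) (λ.0 (λ.λ.0 1) (λ.0)) ((λ.0 (λ.λ.0 1) (λ.0)) (λ.0 (λ.λ.0 1) (λ.0)))
  →2  (λ.0) ((λ.0 (λ.λ.0 1) (λ.0)) (λ.0 (λ.λ.0 1) (λ.0)))
  →3  (λ.0 (λ.λ.0 1) (λ.0)) (λ.0 (λ.λ.0 1) (λ.0))
  →4  (λ.0 (λ.λ.0 1) (λ.0)) (λ.λ.0 1) (λ.0)
  →5  (λ.λ.0 1) (λ.λ.0 1) (λ.0) (λ.0)
  →6  (λ.0 (λ.λ.0 1)) (λ.0) (λ.0)
  →7  (λ.0) (λ.λ.0 1) (λ.0)
  →8  (λ.λ.0 1) (λ.0)
  →9  λ.0 (λ.0)

Answer: normal form = λ.0 (λ.0)  (in 9 steps)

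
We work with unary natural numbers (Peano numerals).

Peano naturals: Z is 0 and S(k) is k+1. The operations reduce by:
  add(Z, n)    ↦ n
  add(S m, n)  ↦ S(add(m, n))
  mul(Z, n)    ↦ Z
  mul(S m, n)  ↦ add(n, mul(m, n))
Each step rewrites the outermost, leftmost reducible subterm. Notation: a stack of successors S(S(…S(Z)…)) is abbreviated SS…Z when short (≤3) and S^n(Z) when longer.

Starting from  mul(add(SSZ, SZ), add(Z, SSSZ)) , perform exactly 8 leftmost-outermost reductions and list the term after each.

Answer: after 8 steps: S(S(S(mul(S(add(Z, SZ)), add(Z, SSSZ)))))

Derivation:
  start: mul(add(SSZ, SZ), add(Z, SSSZ))
  step 1: mul(S(add(SZ, SZ)), add(Z, SSSZ))
  step 2: add(add(Z, SSSZ), mul(add(SZ, SZ), add(Z, SSSZ)))
  step 3: add(SSSZ, mul(add(SZ, SZ), add(Z, SSSZ)))
  step 4: S(add(SSZ, mul(add(SZ, SZ), add(Z, SSSZ))))
  step 5: S(S(add(SZ, mul(add(SZ, SZ), add(Z, SSSZ)))))
  step 6: S(S(S(add(Z, mul(add(SZ, SZ), add(Z, SSSZ))))))
  step 7: S(S(S(mul(add(SZ, SZ), add(Z, SSSZ)))))
  step 8: S(S(S(mul(S(add(Z, SZ)), add(Z, SSSZ)))))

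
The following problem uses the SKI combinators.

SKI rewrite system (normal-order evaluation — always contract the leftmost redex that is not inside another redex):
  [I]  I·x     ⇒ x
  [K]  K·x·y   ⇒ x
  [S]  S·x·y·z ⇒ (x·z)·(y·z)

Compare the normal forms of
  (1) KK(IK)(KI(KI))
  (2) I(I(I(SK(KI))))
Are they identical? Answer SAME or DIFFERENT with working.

Answer: DIFFERENT — A ⇓ KI, B ⇓ SK(KI)

Working:
Term A:
  start: KK(IK)(KI(KI))
  step 1: K(KI(KI))
  step 2: KI

Term B:
  start: I(I(I(SK(KI))))
  step 1: I(I(SK(KI)))
  step 2: I(SK(KI))
  step 3: SK(KI)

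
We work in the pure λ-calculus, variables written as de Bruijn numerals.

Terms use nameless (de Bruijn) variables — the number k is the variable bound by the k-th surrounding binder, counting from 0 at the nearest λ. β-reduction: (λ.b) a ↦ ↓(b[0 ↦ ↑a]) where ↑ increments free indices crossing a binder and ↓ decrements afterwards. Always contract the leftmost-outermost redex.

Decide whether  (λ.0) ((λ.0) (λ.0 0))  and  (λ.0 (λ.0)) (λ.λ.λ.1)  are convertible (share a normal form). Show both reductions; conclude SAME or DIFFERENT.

Answer: DIFFERENT — A ⇓ λ.0 0, B ⇓ λ.λ.1

Working:
Term A:
  start: (λ.0) ((λ.0) (λ.0 0))
  →1  (λ.0) (λ.0 0)
  →2  λ.0 0

Term B:
  start: (λ.0 (λ.0)) (λ.λ.λ.1)
  →1  (λ.λ.λ.1) (λ.0)
  →2  λ.λ.1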